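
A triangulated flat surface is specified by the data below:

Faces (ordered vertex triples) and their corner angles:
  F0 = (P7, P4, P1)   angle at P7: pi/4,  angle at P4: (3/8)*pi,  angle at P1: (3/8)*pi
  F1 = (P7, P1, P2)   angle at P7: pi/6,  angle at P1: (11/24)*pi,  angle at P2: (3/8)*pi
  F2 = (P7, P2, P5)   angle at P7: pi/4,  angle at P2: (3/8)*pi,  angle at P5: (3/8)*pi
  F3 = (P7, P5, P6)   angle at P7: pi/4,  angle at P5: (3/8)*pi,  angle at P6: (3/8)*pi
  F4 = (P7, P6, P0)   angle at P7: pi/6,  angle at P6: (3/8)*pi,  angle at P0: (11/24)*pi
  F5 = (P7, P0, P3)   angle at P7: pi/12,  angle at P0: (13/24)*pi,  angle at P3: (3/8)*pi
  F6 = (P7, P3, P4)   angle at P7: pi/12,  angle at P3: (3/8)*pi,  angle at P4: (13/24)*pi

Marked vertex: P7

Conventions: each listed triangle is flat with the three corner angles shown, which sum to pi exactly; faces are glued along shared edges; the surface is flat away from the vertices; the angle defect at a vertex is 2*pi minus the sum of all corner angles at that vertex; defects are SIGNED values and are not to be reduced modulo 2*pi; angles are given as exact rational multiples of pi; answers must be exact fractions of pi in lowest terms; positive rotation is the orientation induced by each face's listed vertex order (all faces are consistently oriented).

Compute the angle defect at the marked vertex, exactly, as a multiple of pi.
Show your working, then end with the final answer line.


Sum of corner angles at P7: (5/4)*pi
defect = 2*pi - (5/4)*pi

Answer: defect(P7) = (3/4)*pi


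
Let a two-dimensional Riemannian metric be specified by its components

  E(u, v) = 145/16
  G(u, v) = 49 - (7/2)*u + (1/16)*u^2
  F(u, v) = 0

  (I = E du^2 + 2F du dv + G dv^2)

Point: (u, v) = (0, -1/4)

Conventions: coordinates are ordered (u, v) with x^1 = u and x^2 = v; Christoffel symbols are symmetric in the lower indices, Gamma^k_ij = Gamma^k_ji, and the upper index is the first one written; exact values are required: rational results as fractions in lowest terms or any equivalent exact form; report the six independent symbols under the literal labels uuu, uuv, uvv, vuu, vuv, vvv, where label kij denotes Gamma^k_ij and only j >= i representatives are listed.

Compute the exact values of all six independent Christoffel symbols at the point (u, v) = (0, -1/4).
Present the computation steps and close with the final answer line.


E = 145/16, F = 0, G = 49 at the point
E_u = 0, E_v = 0, F_u = 0, F_v = 0, G_u = -7/2, G_v = 0
EG - F^2 = 7105/16;  g^inv = (16/7105) * [[49, 0], [0, 145/16]]
first-kind symbols [ij,l] = (1/2)(d_i g_jl + d_j g_il - d_l g_ij): [uu,u] = E_u/2 = 0, [uu,v] = F_u - E_v/2 = 0, [uv,u] = E_v/2 = 0, [uv,v] = G_u/2 = -7/4, [vv,u] = F_v - G_u/2 = 7/4, [vv,v] = G_v/2 = 0
Gamma^u_ij = (G*[ij,u] - F*[ij,v])/(EG - F^2), Gamma^v_ij = (E*[ij,v] - F*[ij,u])/(EG - F^2)

Answer: Gamma_uuu = 0, Gamma_uuv = 0, Gamma_uvv = 28/145, Gamma_vuu = 0, Gamma_vuv = -1/28, Gamma_vvv = 0


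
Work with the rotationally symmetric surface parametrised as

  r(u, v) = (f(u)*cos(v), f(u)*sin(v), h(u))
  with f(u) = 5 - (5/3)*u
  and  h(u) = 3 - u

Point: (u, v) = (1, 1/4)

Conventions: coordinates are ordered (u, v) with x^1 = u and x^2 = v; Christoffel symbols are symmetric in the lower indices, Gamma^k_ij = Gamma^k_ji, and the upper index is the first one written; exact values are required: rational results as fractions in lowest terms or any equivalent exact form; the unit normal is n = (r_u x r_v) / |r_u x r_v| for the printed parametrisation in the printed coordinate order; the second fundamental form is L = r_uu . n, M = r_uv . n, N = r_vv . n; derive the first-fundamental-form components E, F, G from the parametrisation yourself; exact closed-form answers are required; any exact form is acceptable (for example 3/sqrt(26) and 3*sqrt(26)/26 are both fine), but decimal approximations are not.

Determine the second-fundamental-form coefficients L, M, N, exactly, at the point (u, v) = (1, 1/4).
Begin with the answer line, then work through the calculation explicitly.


Answer: L = 0, M = 0, N = -5*sqrt(34)/17

f = 10/3, f' = -5/3, f'' = 0, h' = -1, h'' = 0
E = 34/9, F = 0, G = 100/9; answer radicand W^2 = 34/9
unnormalised second-form numerators: l = 0, m = 0, n = -10/3; L = l/sqrt(34/9), and similarly M = m/sqrt(W^2), N = n/sqrt(W^2)


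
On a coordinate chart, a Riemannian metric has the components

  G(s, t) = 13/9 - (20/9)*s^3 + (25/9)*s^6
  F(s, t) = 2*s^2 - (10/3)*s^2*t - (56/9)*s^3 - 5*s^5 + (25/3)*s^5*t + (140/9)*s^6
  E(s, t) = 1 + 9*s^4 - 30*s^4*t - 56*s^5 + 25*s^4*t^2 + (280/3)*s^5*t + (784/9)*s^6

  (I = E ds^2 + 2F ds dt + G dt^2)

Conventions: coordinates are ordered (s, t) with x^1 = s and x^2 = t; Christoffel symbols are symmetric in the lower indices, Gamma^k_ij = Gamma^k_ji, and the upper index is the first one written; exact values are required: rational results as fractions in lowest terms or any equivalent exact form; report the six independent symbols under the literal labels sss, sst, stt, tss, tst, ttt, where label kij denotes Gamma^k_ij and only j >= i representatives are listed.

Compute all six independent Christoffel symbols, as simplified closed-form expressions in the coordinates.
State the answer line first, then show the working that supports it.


Answer: Gamma_sss = (2352*s^5 + 2100*s^4*t - 1260*s^4 + 450*s^3*t^2 - 540*s^3*t + 162*s^3)/(809*s^6 + 840*s^5*t - 504*s^5 + 225*s^4*t^2 - 270*s^4*t + 81*s^4 - 20*s^3 + 13), Gamma_sst = (420*s^5 + 225*s^4*t - 135*s^4)/(809*s^6 + 840*s^5*t - 504*s^5 + 225*s^4*t^2 - 270*s^4*t + 81*s^4 - 20*s^3 + 13), Gamma_stt = 0, Gamma_tss = (420*s^5 + 150*s^4*t - 90*s^4 - 168*s^2 - 60*s*t + 36*s)/(809*s^6 + 840*s^5*t - 504*s^5 + 225*s^4*t^2 - 270*s^4*t + 81*s^4 - 20*s^3 + 13), Gamma_tst = (75*s^5 - 30*s^2)/(809*s^6 + 840*s^5*t - 504*s^5 + 225*s^4*t^2 - 270*s^4*t + 81*s^4 - 20*s^3 + 13), Gamma_ttt = 0

E = 1 + 9*s^4 - 30*s^4*t - 56*s^5 + 25*s^4*t^2 + (280/3)*s^5*t + (784/9)*s^6; F = 2*s^2 - (10/3)*s^2*t - (56/9)*s^3 - 5*s^5 + (25/3)*s^5*t + (140/9)*s^6; G = 13/9 - (20/9)*s^3 + (25/9)*s^6
Gamma^k_ij = (1/2) g^{kl} (d_i g_jl + d_j g_il - d_l g_ij), with g^inv = (1/(EG-F^2)) [[G, -F], [-F, E]]
first partials: E_s = 36*s^3 - 120*s^3*t - 280*s^4 + 100*s^3*t^2 + (1400/3)*s^4*t + (1568/3)*s^5, E_t = -30*s^4 + 50*s^4*t + (280/3)*s^5, F_s = 4*s - (20/3)*s*t - (56/3)*s^2 - 25*s^4 + (125/3)*s^4*t + (280/3)*s^5, F_t = -(10/3)*s^2 + (25/3)*s^5, G_s = -(20/3)*s^2 + (50/3)*s^5, G_t = 0
D = EG - F^2 = 13/9 - (20/9)*s^3 + 9*s^4 - 30*s^4*t - 56*s^5 + 25*s^4*t^2 + (280/3)*s^5*t + (809/9)*s^6
expanded: Gamma^s_ss = (G E_s - 2F F_s + F E_t)/(2D), Gamma^s_st = (G E_t - F G_s)/(2D), Gamma^s_tt = (2G F_t - G G_s - F G_t)/(2D), Gamma^t_ss = (2E F_s - E E_t - F E_s)/(2D), Gamma^t_st = (E G_s - F E_t)/(2D), Gamma^t_tt = (E G_t - 2F F_t + F G_s)/(2D); substitute and cancel common factors


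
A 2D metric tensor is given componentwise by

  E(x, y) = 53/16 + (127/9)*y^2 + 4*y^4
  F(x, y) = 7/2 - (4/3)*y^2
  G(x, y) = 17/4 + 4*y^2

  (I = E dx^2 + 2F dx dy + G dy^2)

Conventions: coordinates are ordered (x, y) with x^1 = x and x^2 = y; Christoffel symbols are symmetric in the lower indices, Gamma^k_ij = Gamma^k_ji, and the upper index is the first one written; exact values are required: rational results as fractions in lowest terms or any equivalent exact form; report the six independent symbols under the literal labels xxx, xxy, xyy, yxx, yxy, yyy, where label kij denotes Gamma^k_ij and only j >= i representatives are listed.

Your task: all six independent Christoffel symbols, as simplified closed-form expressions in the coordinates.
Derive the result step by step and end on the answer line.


E = 53/16 + (127/9)*y^2 + 4*y^4; F = 7/2 - (4/3)*y^2; G = 17/4 + 4*y^2
Gamma^k_ij = (1/2) g^{kl} (d_i g_jl + d_j g_il - d_l g_ij), with g^inv = (1/(EG-F^2)) [[G, -F], [-F, E]]
first partials: E_x = 0, E_y = (254/9)*y + 16*y^3, F_x = 0, F_y = -(8/3)*y, G_x = 0, G_y = 8*y
D = EG - F^2 = 117/64 + (743/9)*y^2 + (215/3)*y^4 + 16*y^6
expanded: Gamma^x_xx = (G E_x - 2F F_x + F E_y)/(2D), Gamma^x_xy = (G E_y - F G_x)/(2D), Gamma^x_yy = (2G F_y - G G_x - F G_y)/(2D), Gamma^y_xx = (2E F_x - E E_y - F E_x)/(2D), Gamma^y_xy = (E G_x - F E_y)/(2D), Gamma^y_yy = (E G_y - 2F F_y + F G_x)/(2D); substitute and cancel common factors

Answer: Gamma_xxx = (-18432*y^5 + 15872*y^3 + 85344*y)/(27648*y^6 + 123840*y^4 + 142656*y^2 + 3159), Gamma_xxy = (18432*y^5 + 52096*y^3 + 34544*y)/(9216*y^6 + 41280*y^4 + 47552*y^2 + 1053), Gamma_xyy = (-3072*y^3 - 14592*y)/(9216*y^6 + 41280*y^4 + 47552*y^2 + 1053), Gamma_yxx = (-165888*y^7 - 877824*y^5 - 1169632*y^3 - 242316*y)/(82944*y^6 + 371520*y^4 + 427968*y^2 + 9477), Gamma_yxy = (18432*y^5 - 15872*y^3 - 85344*y)/(27648*y^6 + 123840*y^4 + 142656*y^2 + 3159), Gamma_yyy = (9216*y^5 + 30464*y^3 + 13008*y)/(9216*y^6 + 41280*y^4 + 47552*y^2 + 1053)


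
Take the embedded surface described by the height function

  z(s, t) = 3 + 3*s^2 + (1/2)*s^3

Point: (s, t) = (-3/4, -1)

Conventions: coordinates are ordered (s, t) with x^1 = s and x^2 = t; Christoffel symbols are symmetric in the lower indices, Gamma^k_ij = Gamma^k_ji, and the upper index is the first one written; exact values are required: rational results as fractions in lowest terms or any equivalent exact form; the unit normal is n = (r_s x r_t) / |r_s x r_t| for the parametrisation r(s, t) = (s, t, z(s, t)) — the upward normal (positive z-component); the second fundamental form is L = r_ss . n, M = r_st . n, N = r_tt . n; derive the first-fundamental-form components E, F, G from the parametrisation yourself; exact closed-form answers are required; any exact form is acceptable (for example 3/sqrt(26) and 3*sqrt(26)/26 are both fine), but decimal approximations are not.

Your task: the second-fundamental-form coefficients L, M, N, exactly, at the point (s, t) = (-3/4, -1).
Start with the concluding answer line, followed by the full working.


Answer: L = 120*sqrt(14713)/14713, M = 0, N = 0

z_s = -117/32, z_t = 0, z_ss = 15/4, z_st = 0, z_tt = 0
E = 14713/1024, F = 0, G = 1; answer radicand W^2 = 14713/1024
unnormalised second-form numerators: l = 15/4, m = 0, n = 0; L = l/sqrt(14713/1024), and similarly M = m/sqrt(W^2), N = n/sqrt(W^2)


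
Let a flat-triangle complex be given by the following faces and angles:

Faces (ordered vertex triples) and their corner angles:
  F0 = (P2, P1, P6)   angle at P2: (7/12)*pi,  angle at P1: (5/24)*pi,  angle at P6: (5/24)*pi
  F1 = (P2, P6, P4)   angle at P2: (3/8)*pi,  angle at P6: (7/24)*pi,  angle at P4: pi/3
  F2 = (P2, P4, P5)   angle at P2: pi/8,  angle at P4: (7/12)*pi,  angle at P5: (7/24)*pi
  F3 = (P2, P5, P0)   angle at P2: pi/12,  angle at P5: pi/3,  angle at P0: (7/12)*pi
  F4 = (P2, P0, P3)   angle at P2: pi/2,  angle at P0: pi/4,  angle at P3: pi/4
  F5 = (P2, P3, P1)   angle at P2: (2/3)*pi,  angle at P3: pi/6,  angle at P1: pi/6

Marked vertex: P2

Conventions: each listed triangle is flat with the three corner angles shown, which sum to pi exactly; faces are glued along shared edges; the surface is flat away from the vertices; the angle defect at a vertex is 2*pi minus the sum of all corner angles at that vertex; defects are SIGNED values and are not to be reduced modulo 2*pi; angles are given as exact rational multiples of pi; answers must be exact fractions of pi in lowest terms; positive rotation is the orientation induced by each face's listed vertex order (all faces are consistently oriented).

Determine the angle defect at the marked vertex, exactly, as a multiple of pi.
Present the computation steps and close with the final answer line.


Sum of corner angles at P2: (7/3)*pi
defect = 2*pi - (7/3)*pi

Answer: defect(P2) = -pi/3


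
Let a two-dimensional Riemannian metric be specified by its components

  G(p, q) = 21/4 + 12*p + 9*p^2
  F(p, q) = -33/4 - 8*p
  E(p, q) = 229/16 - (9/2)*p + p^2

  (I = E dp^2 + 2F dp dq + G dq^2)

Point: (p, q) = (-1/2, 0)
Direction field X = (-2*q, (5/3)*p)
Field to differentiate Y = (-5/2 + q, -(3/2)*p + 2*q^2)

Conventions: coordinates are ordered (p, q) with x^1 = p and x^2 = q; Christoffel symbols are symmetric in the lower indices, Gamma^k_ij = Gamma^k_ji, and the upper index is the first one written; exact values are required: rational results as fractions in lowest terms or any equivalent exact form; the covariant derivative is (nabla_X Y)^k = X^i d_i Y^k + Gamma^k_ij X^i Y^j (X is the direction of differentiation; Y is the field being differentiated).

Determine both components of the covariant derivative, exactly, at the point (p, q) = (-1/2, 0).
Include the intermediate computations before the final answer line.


E = 269/16, F = -17/4, G = 3/2 at the point
E_p = -11/2, E_q = 0, F_p = -8, F_q = 0, G_p = 3, G_q = 0
EG - F^2 = 229/32;  g^inv = (32/229) * [[3/2, 17/4], [17/4, 269/16]]
first-kind symbols [ij,l] = (1/2)(d_i g_jl + d_j g_il - d_l g_ij): [pp,p] = E_p/2 = -11/4, [pp,q] = F_p - E_q/2 = -8, [pq,p] = E_q/2 = 0, [pq,q] = G_p/2 = 3/2, [qq,p] = F_q - G_p/2 = -3/2, [qq,q] = G_q/2 = 0
Gamma^p_ij = (G*[ij,p] - F*[ij,q])/(EG - F^2), Gamma^q_ij = (E*[ij,q] - F*[ij,p])/(EG - F^2)
Gamma_ppp = -1220/229, Gamma_ppq = 204/229, Gamma_pqq = -72/229, Gamma_qpp = -4678/229, Gamma_qpq = 807/229, Gamma_qqq = -204/229
X = (0, -5/6), Y = (-5/2, 3/4) at the point

Answer: (nabla_X Y)^p = 1675/1374, (nabla_X Y)^q = 7235/916


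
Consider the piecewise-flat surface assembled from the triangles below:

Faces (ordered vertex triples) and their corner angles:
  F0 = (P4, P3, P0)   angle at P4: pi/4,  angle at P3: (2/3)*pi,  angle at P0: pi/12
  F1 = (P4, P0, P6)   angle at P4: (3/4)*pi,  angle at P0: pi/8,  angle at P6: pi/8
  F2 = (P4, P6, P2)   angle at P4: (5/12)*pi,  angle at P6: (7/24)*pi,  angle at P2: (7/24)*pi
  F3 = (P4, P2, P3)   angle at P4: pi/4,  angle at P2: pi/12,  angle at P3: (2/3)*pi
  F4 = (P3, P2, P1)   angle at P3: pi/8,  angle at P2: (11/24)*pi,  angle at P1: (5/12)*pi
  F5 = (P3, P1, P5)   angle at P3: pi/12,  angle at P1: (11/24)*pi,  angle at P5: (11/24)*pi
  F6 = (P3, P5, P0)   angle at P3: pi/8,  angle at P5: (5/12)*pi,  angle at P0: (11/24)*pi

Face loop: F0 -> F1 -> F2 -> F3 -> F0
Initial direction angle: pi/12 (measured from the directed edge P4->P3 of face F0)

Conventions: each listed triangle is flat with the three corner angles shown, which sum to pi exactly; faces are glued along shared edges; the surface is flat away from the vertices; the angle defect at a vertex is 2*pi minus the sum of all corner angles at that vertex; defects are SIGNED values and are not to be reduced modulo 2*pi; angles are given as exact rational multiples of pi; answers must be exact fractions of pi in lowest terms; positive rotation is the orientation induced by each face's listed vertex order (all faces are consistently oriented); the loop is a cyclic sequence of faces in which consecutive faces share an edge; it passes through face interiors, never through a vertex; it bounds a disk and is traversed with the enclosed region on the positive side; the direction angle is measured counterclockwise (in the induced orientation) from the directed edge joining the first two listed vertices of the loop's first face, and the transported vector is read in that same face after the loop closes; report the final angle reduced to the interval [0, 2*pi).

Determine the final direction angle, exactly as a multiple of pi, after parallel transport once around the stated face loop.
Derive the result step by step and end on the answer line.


enclosed vertex P4: corner angles sum to (5/3)*pi, defect = 2*pi - (5/3)*pi = pi/3
the rotation equals the total enclosed defect, so the final angle is initial + defects (mod 2*pi)
final angle = pi/12 + pi/3 = (5/12)*pi (mod 2*pi)

Answer: final direction angle = (5/12)*pi


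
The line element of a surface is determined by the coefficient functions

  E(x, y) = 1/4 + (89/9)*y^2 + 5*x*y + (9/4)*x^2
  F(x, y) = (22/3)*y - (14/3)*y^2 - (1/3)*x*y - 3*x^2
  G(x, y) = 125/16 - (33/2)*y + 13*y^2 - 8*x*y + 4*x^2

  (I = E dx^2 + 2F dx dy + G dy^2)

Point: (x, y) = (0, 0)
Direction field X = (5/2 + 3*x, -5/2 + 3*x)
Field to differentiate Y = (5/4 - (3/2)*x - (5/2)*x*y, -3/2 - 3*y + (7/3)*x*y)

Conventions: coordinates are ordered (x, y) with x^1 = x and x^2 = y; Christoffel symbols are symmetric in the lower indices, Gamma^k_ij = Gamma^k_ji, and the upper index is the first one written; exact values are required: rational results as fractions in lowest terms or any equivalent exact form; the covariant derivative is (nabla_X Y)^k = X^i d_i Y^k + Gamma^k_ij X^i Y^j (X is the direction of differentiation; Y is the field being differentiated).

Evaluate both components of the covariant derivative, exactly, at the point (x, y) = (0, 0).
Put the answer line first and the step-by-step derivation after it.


Answer: (nabla_X Y)^x = 425/4, (nabla_X Y)^y = 177/50

E = 1/4, F = 0, G = 125/16 at the point
E_x = 0, E_y = 0, F_x = 0, F_y = 22/3, G_x = 0, G_y = -33/2
EG - F^2 = 125/64;  g^inv = (64/125) * [[125/16, 0], [0, 1/4]]
first-kind symbols [ij,l] = (1/2)(d_i g_jl + d_j g_il - d_l g_ij): [xx,x] = E_x/2 = 0, [xx,y] = F_x - E_y/2 = 0, [xy,x] = E_y/2 = 0, [xy,y] = G_x/2 = 0, [yy,x] = F_y - G_x/2 = 22/3, [yy,y] = G_y/2 = -33/4
Gamma^x_ij = (G*[ij,x] - F*[ij,y])/(EG - F^2), Gamma^y_ij = (E*[ij,y] - F*[ij,x])/(EG - F^2)
Gamma_xxx = 0, Gamma_xxy = 0, Gamma_xyy = 88/3, Gamma_yxx = 0, Gamma_yxy = 0, Gamma_yyy = -132/125
X = (5/2, -5/2), Y = (5/4, -3/2) at the point


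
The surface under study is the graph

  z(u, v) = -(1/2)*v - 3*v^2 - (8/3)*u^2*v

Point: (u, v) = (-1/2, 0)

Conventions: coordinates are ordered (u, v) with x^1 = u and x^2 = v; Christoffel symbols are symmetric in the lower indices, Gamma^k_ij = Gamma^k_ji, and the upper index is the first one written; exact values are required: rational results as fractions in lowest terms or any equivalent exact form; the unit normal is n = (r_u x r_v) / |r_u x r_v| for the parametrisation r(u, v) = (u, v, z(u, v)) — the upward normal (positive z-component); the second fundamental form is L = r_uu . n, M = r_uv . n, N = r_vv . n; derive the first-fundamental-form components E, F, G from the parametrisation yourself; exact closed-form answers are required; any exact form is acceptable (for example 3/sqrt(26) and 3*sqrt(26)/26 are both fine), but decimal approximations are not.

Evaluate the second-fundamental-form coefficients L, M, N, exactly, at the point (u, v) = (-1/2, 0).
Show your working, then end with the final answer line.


z_u = 0, z_v = -7/6, z_uu = 0, z_uv = 8/3, z_vv = -6
E = 1, F = 0, G = 85/36; answer radicand W^2 = 85/36
unnormalised second-form numerators: l = 0, m = 8/3, n = -6; L = l/sqrt(85/36), and similarly M = m/sqrt(W^2), N = n/sqrt(W^2)

Answer: L = 0, M = 16*sqrt(85)/85, N = -36*sqrt(85)/85


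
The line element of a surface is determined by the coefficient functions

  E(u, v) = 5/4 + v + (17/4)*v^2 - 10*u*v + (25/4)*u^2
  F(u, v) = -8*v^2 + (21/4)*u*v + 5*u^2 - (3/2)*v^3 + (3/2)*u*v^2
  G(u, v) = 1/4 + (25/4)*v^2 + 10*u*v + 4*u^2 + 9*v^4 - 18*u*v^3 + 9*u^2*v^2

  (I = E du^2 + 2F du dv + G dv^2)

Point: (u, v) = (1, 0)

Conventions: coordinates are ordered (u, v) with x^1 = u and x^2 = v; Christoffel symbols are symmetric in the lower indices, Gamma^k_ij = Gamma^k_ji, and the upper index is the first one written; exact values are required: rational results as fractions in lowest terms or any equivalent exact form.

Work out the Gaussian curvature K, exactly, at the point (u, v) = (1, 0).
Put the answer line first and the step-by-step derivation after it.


Answer: K = 2263/3025

E = 15/2, F = 5, G = 17/4, EG - F^2 = 55/8 at the point
E_u = 25/2, E_v = -9, F_u = 10, F_v = 21/4, G_u = 8, G_v = 10
E_vv = 17/2, F_uv = 21/4, G_uu = 8
Apply the Brioschi formula K = (det M1 - det M2)/(EG - F^2)^2 over the derivative matrices of E, F, G.
M1 = [[-E_vv/2 + F_uv - G_uu/2, E_u/2, F_u - E_v/2], [F_v - G_u/2, E, F], [G_v/2, F, G]] = [[-3, 25/4, 29/2], [5/4, 15/2, 5], [5, 5, 17/4]]; det M1 = -22445/64
M2 = [[0, E_v/2, G_u/2], [E_v/2, E, F], [G_u/2, F, G]] = [[0, -9/2, 4], [-9/2, 15/2, 5], [4, 5, 17/4]]; det M2 = -6177/16
det M1 - det M2 = 2263/64; K = 2263/64 / (55/8)^2 = 2263/3025


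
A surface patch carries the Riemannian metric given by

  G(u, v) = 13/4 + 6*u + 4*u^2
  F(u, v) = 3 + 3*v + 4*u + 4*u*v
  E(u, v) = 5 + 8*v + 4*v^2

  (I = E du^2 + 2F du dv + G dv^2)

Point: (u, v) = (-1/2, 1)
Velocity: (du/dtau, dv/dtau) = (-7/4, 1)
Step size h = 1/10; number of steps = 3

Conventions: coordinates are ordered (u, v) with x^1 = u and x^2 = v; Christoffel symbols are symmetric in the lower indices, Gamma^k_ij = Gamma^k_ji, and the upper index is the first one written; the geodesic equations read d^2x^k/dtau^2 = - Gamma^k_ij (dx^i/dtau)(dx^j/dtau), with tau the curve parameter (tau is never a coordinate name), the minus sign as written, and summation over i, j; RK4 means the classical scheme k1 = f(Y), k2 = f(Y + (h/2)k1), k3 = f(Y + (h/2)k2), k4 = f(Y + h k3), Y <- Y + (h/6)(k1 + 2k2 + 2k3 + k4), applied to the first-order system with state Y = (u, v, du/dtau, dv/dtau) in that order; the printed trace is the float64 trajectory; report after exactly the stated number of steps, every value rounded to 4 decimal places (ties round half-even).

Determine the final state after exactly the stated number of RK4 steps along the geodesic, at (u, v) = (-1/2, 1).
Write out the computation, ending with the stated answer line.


f(Y) = (du/dtau, dv/dtau, -Gamma^u_ij Y'^i Y'^j, -Gamma^v_ij Y'^i Y'^j) with the Gammas evaluated at the stage position; h = 0.100000; intermediate values shown to 6 dp
step 0: u = -0.5000, v = 1.0000, du/dtau = -1.7500, dv/dtau = 1.0000
step 1:
  k1: at (u, v) = (-0.500000, 1.000000), (du/dtau, dv/dtau) = (-1.750000, 1.000000); Gamma_uuu = 0.000000, Gamma_uuv = 0.463768, Gamma_uvv = 0.000000, Gamma_vuu = 0.000000, Gamma_vuv = 0.057971, Gamma_vvv = 0.000000; k1 = (-1.750000, 1.000000, 1.623188, 0.202899)
  k2: at (u, v) = (-0.587500, 1.050000), (du/dtau, dv/dtau) = (-1.668841, 1.010145); Gamma_uuu = 0.000000, Gamma_uuv = 0.457701, Gamma_uvv = 0.000000, Gamma_vuu = 0.000000, Gamma_vuv = 0.036281, Gamma_vvv = 0.000000; k2 = (-1.668841, 1.010145, 1.543158, 0.122324)
  k3: at (u, v) = (-0.583442, 1.050507), (du/dtau, dv/dtau) = (-1.672842, 1.006116); Gamma_uuu = 0.000000, Gamma_uuv = 0.457465, Gamma_uvv = 0.000000, Gamma_vuu = 0.000000, Gamma_vuv = 0.037159, Gamma_vvv = 0.000000; k3 = (-1.672842, 1.006116, 1.539896, 0.125082)
  k4: at (u, v) = (-0.667284, 1.100612), (du/dtau, dv/dtau) = (-1.596010, 1.012508); Gamma_uuu = 0.000000, Gamma_uuv = 0.449867, Gamma_uvv = 0.000000, Gamma_vuu = 0.000000, Gamma_vuv = 0.017714, Gamma_vvv = 0.000000; k4 = (-1.596010, 1.012508, 1.453945, 0.057252)
  Y <- Y + (h/6)(k1 + 2k2 + 2k3 + k4): u = -0.6672, v = 1.1008, du/dtau = -1.5959, dv/dtau = 1.0126
step 2:
  k1: at (u, v) = (-0.667156, 1.100751), (du/dtau, dv/dtau) = (-1.595946, 1.012583); Gamma_uuu = 0.000000, Gamma_uuv = 0.449838, Gamma_uvv = 0.000000, Gamma_vuu = 0.000000, Gamma_vuv = 0.017739, Gamma_vvv = 0.000000; k1 = (-1.595946, 1.012583, 1.453901, 0.057335)
  k2: at (u, v) = (-0.746954, 1.151380), (du/dtau, dv/dtau) = (-1.523251, 1.015449); Gamma_uuu = 0.000000, Gamma_uuv = 0.440997, Gamma_uvv = 0.000000, Gamma_vuu = 0.000000, Gamma_vuv = 0.000624, Gamma_vvv = 0.000000; k2 = (-1.523251, 1.015449, 1.364255, 0.001932)
  k3: at (u, v) = (-0.743319, 1.151523), (du/dtau, dv/dtau) = (-1.527733, 1.012679); Gamma_uuu = 0.000000, Gamma_uuv = 0.440968, Gamma_uvv = 0.000000, Gamma_vuu = 0.000000, Gamma_vuv = 0.001369, Gamma_vvv = 0.000000; k3 = (-1.527733, 1.012679, 1.364445, 0.004237)
  k4: at (u, v) = (-0.819930, 1.202018), (du/dtau, dv/dtau) = (-1.459501, 1.013006); Gamma_uuu = 0.000000, Gamma_uuv = 0.431449, Gamma_uvv = 0.000000, Gamma_vuu = 0.000000, Gamma_vuv = -0.013702, Gamma_vvv = 0.000000; k4 = (-1.459501, 1.013006, 1.275781, -0.040515)
  Y <- Y + (h/6)(k1 + 2k2 + 2k3 + k4): u = -0.8198, v = 1.2021, du/dtau = -1.4595, dv/dtau = 1.0131
step 3:
  k1: at (u, v) = (-0.819780, 1.202115), (du/dtau, dv/dtau) = (-1.459495, 1.013069); Gamma_uuu = 0.000000, Gamma_uuv = 0.431434, Gamma_uvv = 0.000000, Gamma_vuu = 0.000000, Gamma_vuv = -0.013671, Gamma_vvv = 0.000000; k1 = (-1.459495, 1.013069, 1.275808, -0.040427)
  k2: at (u, v) = (-0.892755, 1.252768), (du/dtau, dv/dtau) = (-1.395704, 1.011047); Gamma_uuu = 0.000000, Gamma_uuv = 0.421445, Gamma_uvv = 0.000000, Gamma_vuu = 0.000000, Gamma_vuv = -0.026706, Gamma_vvv = 0.000000; k2 = (-1.395704, 1.011047, 1.189421, -0.075372)
  k3: at (u, v) = (-0.889565, 1.252667), (du/dtau, dv/dtau) = (-1.400024, 1.009300); Gamma_uuu = 0.000000, Gamma_uuv = 0.421533, Gamma_uvv = 0.000000, Gamma_vuu = 0.000000, Gamma_vuv = -0.026116, Gamma_vvv = 0.000000; k3 = (-1.400024, 1.009300, 1.191289, -0.073807)
  k4: at (u, v) = (-0.959782, 1.303045), (du/dtau, dv/dtau) = (-1.340366, 1.005688); Gamma_uuu = 0.000000, Gamma_uuv = 0.411403, Gamma_uvv = 0.000000, Gamma_vuu = 0.000000, Gamma_vuv = -0.037474, Gamma_vvv = 0.000000; k4 = (-1.340366, 1.005688, 1.109135, -0.101030)
  Y <- Y + (h/6)(k1 + 2k2 + 2k3 + k4): u = -0.9596, v = 1.3031, du/dtau = -1.3404, dv/dtau = 1.0057

Answer: u = -0.9596, v = 1.3031, du/dtau = -1.3404, dv/dtau = 1.0057


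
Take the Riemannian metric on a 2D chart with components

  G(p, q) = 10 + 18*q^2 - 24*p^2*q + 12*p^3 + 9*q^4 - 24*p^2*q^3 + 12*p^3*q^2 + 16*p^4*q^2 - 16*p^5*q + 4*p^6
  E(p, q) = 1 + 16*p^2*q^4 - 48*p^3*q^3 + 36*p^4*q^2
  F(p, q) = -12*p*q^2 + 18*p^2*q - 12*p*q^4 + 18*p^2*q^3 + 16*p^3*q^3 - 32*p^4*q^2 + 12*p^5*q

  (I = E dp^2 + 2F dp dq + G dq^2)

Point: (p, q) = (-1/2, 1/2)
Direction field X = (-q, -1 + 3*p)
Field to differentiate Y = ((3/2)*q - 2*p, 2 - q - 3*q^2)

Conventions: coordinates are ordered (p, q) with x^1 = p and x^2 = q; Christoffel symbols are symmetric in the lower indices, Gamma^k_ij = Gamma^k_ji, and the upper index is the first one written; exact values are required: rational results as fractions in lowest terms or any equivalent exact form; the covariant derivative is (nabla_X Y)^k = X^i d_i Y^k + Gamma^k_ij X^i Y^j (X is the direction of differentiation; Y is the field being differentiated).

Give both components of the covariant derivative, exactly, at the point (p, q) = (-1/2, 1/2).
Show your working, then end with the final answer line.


E = 41/16, F = 15/4, G = 10 at the point
E_p = -10, E_q = 35/4, F_p = -61/8, F_q = 13, G_p = 21, G_q = 12
EG - F^2 = 185/16;  g^inv = (16/185) * [[10, -15/4], [-15/4, 41/16]]
first-kind symbols [ij,l] = (1/2)(d_i g_jl + d_j g_il - d_l g_ij): [pp,p] = E_p/2 = -5, [pp,q] = F_p - E_q/2 = -12, [pq,p] = E_q/2 = 35/8, [pq,q] = G_p/2 = 21/2, [qq,p] = F_q - G_p/2 = 5/2, [qq,q] = G_q/2 = 6
Gamma^p_ij = (G*[ij,p] - F*[ij,q])/(EG - F^2), Gamma^q_ij = (E*[ij,q] - F*[ij,p])/(EG - F^2)
Gamma_ppp = -16/37, Gamma_ppq = 14/37, Gamma_pqq = 8/37, Gamma_qpp = -192/185, Gamma_qpq = 168/185, Gamma_qqq = 96/185
X = (-1/2, -5/2), Y = (7/4, 3/4) at the point

Answer: (nabla_X Y)^p = -677/148, (nabla_X Y)^q = 208/37


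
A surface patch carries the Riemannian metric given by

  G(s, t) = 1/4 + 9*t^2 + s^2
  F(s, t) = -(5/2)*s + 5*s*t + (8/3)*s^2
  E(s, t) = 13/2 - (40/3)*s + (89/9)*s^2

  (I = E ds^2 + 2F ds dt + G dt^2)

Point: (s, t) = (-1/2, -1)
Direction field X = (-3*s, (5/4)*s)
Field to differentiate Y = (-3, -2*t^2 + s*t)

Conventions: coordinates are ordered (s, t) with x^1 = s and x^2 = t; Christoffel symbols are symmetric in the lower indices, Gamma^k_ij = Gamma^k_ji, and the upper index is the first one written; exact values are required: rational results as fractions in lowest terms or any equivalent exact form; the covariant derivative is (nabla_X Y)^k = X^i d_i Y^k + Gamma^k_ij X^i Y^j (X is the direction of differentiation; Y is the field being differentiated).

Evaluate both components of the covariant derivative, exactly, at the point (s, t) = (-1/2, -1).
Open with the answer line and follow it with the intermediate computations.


Answer: (nabla_X Y)^s = 5007/2065, (nabla_X Y)^t = -28659/33040

E = 563/36, F = 53/12, G = 19/2 at the point
E_s = -209/9, E_t = 0, F_s = -61/6, F_t = -5/2, G_s = -1, G_t = -18
EG - F^2 = 2065/16;  g^inv = (16/2065) * [[19/2, -53/12], [-53/12, 563/36]]
first-kind symbols [ij,l] = (1/2)(d_i g_jl + d_j g_il - d_l g_ij): [ss,s] = E_s/2 = -209/18, [ss,t] = F_s - E_t/2 = -61/6, [st,s] = E_t/2 = 0, [st,t] = G_s/2 = -1/2, [tt,s] = F_t - G_s/2 = -2, [tt,t] = G_t/2 = -9
Gamma^s_ij = (G*[ij,s] - F*[ij,t])/(EG - F^2), Gamma^t_ij = (E*[ij,t] - F*[ij,s])/(EG - F^2)
Gamma_sss = -9418/18585, Gamma_sst = 106/6195, Gamma_stt = 332/2065, Gamma_tss = -46532/55755, Gamma_tst = -1126/18585, Gamma_ttt = -6332/6195
X = (3/2, -5/8), Y = (-3, -3/2) at the point


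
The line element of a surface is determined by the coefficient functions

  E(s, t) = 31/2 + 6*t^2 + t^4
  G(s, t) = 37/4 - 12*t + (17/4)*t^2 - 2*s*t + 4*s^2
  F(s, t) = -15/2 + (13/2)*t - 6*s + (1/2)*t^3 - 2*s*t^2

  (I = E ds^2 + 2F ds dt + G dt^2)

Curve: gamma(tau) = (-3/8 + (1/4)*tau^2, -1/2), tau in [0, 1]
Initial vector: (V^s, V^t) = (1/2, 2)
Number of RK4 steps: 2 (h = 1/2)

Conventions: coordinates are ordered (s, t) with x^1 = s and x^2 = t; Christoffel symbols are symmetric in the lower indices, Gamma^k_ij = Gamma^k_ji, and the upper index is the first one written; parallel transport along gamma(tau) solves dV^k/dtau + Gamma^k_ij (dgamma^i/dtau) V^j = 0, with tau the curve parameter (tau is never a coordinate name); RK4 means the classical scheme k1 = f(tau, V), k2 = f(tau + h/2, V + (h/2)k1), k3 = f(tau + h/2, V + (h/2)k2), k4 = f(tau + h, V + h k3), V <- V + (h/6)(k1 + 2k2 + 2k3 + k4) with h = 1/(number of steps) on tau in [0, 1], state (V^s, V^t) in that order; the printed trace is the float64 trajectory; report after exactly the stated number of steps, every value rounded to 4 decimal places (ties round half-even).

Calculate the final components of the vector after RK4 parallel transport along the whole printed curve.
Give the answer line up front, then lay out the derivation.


Answer: V^s = 0.6764, V^t = 2.1443

gamma'(tau) = ((1/2)*tau, 0); f(tau, V)^k = -Gamma^k_ij(gamma(tau)) gamma'^i(tau) V^j; h = 1/2; intermediate values shown to 6 dp
curve data and Christoffel symbols at the stage parameters:
  tau = 0.000000: gamma = (-0.375000, -0.500000), gamma' = (0.000000, 0.000000); Gamma_sss = -0.128760, Gamma_sst = -0.293296, Gamma_stt = 0.249095, Gamma_tss = -0.262325, Gamma_tst = -0.209476, Gamma_ttt = -0.343263
  tau = 0.250000: gamma = (-0.359375, -0.500000), gamma' = (0.125000, 0.000000); Gamma_sss = -0.131710, Gamma_sst = -0.293902, Gamma_stt = 0.243860, Gamma_tss = -0.265120, Gamma_tst = -0.208187, Gamma_ttt = -0.346000
  tau = 0.500000: gamma = (-0.312500, -0.500000), gamma' = (0.250000, 0.000000); Gamma_sss = -0.140896, Gamma_sst = -0.295503, Gamma_stt = 0.227745, Gamma_tss = -0.273769, Gamma_tst = -0.204073, Gamma_ttt = -0.354630
  tau = 0.750000: gamma = (-0.234375, -0.500000), gamma' = (0.375000, 0.000000); Gamma_sss = -0.157404, Gamma_sst = -0.297358, Gamma_stt = 0.199389, Gamma_tss = -0.289126, Gamma_tst = -0.196325, Gamma_ttt = -0.370508
  tau = 1.000000: gamma = (-0.125000, -0.500000), gamma' = (0.500000, 0.000000); Gamma_sss = -0.183341, Gamma_sst = -0.297929, Gamma_stt = 0.156016, Gamma_tss = -0.312825, Gamma_tst = -0.183341, Gamma_ttt = -0.396298
step 0: V^s = 0.5000, V^t = 2.0000
step 1: k1 = (0.000000, 0.000000), k2 = (0.081707, 0.068617), k3 = (0.082674, 0.069740), k4 = (0.169395, 0.140866); V <- V + (h/6)(k1 + 2k2 + 2k3 + k4): V^s = 0.5415, V^t = 2.0348
step 2: k1 = (0.169396, 0.140874), k2 = (0.265290, 0.215703), k3 = (0.268791, 0.219679), k4 = (0.381435, 0.302320); V <- V + (h/6)(k1 + 2k2 + 2k3 + k4): V^s = 0.6764, V^t = 2.1443


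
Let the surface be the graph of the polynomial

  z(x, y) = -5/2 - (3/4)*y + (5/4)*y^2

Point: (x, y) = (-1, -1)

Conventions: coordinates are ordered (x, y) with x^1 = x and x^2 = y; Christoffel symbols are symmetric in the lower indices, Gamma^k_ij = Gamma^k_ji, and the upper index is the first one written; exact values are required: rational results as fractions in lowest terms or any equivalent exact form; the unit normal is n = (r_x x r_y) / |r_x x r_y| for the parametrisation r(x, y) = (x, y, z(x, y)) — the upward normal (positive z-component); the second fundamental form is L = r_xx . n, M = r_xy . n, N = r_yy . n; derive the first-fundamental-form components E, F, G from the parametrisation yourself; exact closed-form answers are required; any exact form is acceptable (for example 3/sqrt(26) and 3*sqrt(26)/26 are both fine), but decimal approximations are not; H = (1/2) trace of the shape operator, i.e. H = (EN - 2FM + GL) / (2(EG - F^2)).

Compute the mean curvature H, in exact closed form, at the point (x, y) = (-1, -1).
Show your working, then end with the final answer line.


z_x = 0, z_y = -13/4, z_xx = 0, z_xy = 0, z_yy = 5/2
E = 1, F = 0, G = 185/16; answer radicand W^2 = 185/16
unnormalised second-form numerators: l = 0, m = 0, n = 5/2; L = l/sqrt(185/16), and similarly M = m/sqrt(W^2), N = n/sqrt(W^2)
H = (E*n - 2*F*m + G*l) / (2*(EG - F^2)*sqrt(W^2)); E*n - 2*F*m + G*l = 5/2, EG - F^2 = 185/16, so H = (4/37)/sqrt(185/16)

Answer: H = 16*sqrt(185)/6845


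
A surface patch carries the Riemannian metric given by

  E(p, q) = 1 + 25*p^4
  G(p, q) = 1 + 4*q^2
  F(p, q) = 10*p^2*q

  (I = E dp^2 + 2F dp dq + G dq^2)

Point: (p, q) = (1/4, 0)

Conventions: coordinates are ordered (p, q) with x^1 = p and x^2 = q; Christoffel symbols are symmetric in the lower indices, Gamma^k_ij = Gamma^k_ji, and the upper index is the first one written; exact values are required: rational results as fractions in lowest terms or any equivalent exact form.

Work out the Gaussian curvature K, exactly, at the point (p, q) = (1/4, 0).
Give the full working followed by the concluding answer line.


E = 281/256, F = 0, G = 1, EG - F^2 = 281/256 at the point
E_p = 25/16, E_q = 0, F_p = 0, F_q = 5/8, G_p = 0, G_q = 0
E_qq = 0, F_pq = 5, G_pp = 0
Evaluate Brioschi's two determinant matrices M1, M2 and divide by (EG - F^2)^2.
M1 = [[-E_qq/2 + F_pq - G_pp/2, E_p/2, F_p - E_q/2], [F_q - G_p/2, E, F], [G_q/2, F, G]] = [[5, 25/32, 0], [5/8, 281/256, 0], [0, 0, 1]]; det M1 = 5
M2 = [[0, E_q/2, G_p/2], [E_q/2, E, F], [G_p/2, F, G]] = [[0, 0, 0], [0, 281/256, 0], [0, 0, 1]]; det M2 = 0
det M1 - det M2 = 5; K = 5 / (281/256)^2 = 327680/78961

Answer: K = 327680/78961


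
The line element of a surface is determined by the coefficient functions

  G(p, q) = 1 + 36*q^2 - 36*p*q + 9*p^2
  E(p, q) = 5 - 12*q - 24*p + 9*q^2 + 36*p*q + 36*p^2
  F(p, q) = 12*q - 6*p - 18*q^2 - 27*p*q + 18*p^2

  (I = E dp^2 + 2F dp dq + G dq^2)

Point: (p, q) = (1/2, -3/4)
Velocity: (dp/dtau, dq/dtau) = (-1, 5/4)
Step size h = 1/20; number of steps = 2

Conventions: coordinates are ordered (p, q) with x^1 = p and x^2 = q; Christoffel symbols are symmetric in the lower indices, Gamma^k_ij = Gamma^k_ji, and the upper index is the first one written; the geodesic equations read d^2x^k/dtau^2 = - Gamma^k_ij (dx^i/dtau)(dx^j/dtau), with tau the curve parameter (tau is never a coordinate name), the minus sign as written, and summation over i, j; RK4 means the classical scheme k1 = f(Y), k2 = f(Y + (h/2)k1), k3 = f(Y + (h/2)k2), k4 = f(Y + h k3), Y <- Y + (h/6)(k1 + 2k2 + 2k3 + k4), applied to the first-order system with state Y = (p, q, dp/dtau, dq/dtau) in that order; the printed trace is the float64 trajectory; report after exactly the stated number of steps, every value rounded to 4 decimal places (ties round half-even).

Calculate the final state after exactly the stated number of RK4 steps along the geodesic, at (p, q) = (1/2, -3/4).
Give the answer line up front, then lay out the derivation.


Answer: p = 0.3976, q = -0.6150, dp/dtau = -1.0555, dq/dtau = 1.4682

f(Y) = (dp/dtau, dq/dtau, -Gamma^p_ij Y'^i Y'^j, -Gamma^q_ij Y'^i Y'^j) with the Gammas evaluated at the stage position; h = 0.050000; intermediate values shown to 6 dp
step 0: p = 0.5000, q = -0.7500, dp/dtau = -1.0000, dq/dtau = 1.2500
step 1:
  k1: at (p, q) = (0.500000, -0.750000), (dp/dtau, dq/dtau) = (-1.000000, 1.250000); Gamma_ppp = -0.194489, Gamma_ppq = -0.097245, Gamma_pqq = 0.194489, Gamma_qpp = 0.933549, Gamma_qpq = 0.466775, Gamma_qqq = -0.933549; k1 = (-1.000000, 1.250000, -0.352512, 1.692058)
  k2: at (p, q) = (0.475000, -0.718750), (dp/dtau, dq/dtau) = (-1.008813, 1.292301); Gamma_ppp = -0.219999, Gamma_ppq = -0.109999, Gamma_pqq = 0.219999, Gamma_qpp = 0.966310, Gamma_qpq = 0.483155, Gamma_qqq = -0.966310; k2 = (-1.008813, 1.292301, -0.430324, 1.890132)
  k3: at (p, q) = (0.474780, -0.717692), (dp/dtau, dq/dtau) = (-1.010758, 1.297253); Gamma_ppp = -0.220214, Gamma_ppq = -0.110107, Gamma_pqq = 0.220214, Gamma_qpp = 0.967444, Gamma_qpq = 0.483722, Gamma_qqq = -0.967444; k3 = (-1.010758, 1.297253, -0.434359, 1.908228)
  k4: at (p, q) = (0.449462, -0.685137), (dp/dtau, dq/dtau) = (-1.021718, 1.345411); Gamma_ppp = -0.249682, Gamma_ppq = -0.124841, Gamma_pqq = 0.249682, Gamma_qpp = 1.003258, Gamma_qpq = 0.501629, Gamma_qqq = -1.003258; k4 = (-1.021718, 1.345411, -0.534533, 2.147831)
  Y <- Y + (h/6)(k1 + 2k2 + 2k3 + k4): p = 0.4495, q = -0.6852, dp/dtau = -1.0218, dq/dtau = 1.3453
step 2:
  k1: at (p, q) = (0.449493, -0.685212), (dp/dtau, dq/dtau) = (-1.021803, 1.345305); Gamma_ppp = -0.249643, Gamma_ppq = -0.124822, Gamma_pqq = 0.249643, Gamma_qpp = 1.003173, Gamma_qpq = 0.501586, Gamma_qqq = -1.003173; k1 = (-1.021803, 1.345305, -0.534337, 2.147192)
  k2: at (p, q) = (0.423948, -0.651580), (dp/dtau, dq/dtau) = (-1.035162, 1.398985); Gamma_ppp = -0.283751, Gamma_ppq = -0.141875, Gamma_pqq = 0.283751, Gamma_qpp = 1.041920, Gamma_qpq = 0.520960, Gamma_qqq = -1.041920; k2 = (-1.035162, 1.398985, -0.662210, 2.431606)
  k3: at (p, q) = (0.423614, -0.650238), (dp/dtau, dq/dtau) = (-1.038359, 1.406095); Gamma_ppp = -0.284292, Gamma_ppq = -0.142146, Gamma_pqq = 0.284292, Gamma_qpp = 1.043577, Gamma_qpq = 0.521789, Gamma_qqq = -1.043577; k3 = (-1.038359, 1.406095, -0.670628, 2.461743)
  k4: at (p, q) = (0.397575, -0.614908), (dp/dtau, dq/dtau) = (-1.055335, 1.468392); Gamma_ppp = -0.324703, Gamma_ppq = -0.162352, Gamma_pqq = 0.324703, Gamma_qpp = 1.086332, Gamma_qpq = 0.543166, Gamma_qqq = -1.086332; k4 = (-1.055335, 1.468392, -0.841660, 2.815871)
  Y <- Y + (h/6)(k1 + 2k2 + 2k3 + k4): p = 0.3976, q = -0.6150, dp/dtau = -1.0555, dq/dtau = 1.4682


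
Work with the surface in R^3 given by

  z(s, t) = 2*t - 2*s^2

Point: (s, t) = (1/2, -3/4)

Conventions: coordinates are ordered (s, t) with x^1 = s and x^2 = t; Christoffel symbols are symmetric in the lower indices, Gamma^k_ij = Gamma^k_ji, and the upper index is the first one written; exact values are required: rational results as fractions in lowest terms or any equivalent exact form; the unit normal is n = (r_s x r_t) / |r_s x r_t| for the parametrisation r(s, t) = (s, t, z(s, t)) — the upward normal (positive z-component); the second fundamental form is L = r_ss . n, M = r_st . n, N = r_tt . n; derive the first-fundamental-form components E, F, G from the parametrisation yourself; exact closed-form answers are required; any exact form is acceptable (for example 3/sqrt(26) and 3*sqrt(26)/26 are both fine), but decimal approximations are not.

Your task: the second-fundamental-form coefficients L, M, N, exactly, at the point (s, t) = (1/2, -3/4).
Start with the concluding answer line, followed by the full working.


Answer: L = -4/3, M = 0, N = 0

z_s = -2, z_t = 2, z_ss = -4, z_st = 0, z_tt = 0
E = 5, F = -4, G = 5; answer radicand W^2 = 9
unnormalised second-form numerators: l = -4, m = 0, n = 0; L = l/sqrt(9), and similarly M = m/sqrt(W^2), N = n/sqrt(W^2)


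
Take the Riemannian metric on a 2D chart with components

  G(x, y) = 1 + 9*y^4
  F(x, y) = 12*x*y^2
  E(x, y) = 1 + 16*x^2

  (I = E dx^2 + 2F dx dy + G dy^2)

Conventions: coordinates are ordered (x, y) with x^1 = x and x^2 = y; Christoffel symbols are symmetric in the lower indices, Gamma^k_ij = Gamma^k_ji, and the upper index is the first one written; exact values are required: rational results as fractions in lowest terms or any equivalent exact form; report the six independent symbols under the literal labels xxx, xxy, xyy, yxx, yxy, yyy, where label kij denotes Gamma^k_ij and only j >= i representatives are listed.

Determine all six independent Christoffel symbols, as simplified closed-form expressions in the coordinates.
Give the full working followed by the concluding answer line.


E = 1 + 16*x^2; F = 12*x*y^2; G = 1 + 9*y^4
Gamma^k_ij = (1/2) g^{kl} (d_i g_jl + d_j g_il - d_l g_ij), with g^inv = (1/(EG-F^2)) [[G, -F], [-F, E]]
first partials: E_x = 32*x, E_y = 0, F_x = 12*y^2, F_y = 24*x*y, G_x = 0, G_y = 36*y^3
D = EG - F^2 = 1 + 16*x^2 + 9*y^4
expanded: Gamma^x_xx = (G E_x - 2F F_x + F E_y)/(2D), Gamma^x_xy = (G E_y - F G_x)/(2D), Gamma^x_yy = (2G F_y - G G_x - F G_y)/(2D), Gamma^y_xx = (2E F_x - E E_y - F E_x)/(2D), Gamma^y_xy = (E G_x - F E_y)/(2D), Gamma^y_yy = (E G_y - 2F F_y + F G_x)/(2D); substitute and cancel common factors

Answer: Gamma_xxx = 16*x/(16*x^2 + 9*y^4 + 1), Gamma_xxy = 0, Gamma_xyy = 24*x*y/(16*x^2 + 9*y^4 + 1), Gamma_yxx = 12*y^2/(16*x^2 + 9*y^4 + 1), Gamma_yxy = 0, Gamma_yyy = 18*y^3/(16*x^2 + 9*y^4 + 1)
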